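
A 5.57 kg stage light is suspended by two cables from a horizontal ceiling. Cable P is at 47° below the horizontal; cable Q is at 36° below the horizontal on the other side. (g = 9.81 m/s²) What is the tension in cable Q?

Weight W = 5.57 × 9.81 = 54.64 N acts straight down.
Horizontal: T_P cos 47° = T_Q cos 36°  →  T_P = 1.186 T_Q.
Vertical: T_P sin 47° + T_Q sin 36° = 54.64.
Substituting the horizontal relation into the vertical equation gives 1.455 T_Q = 54.64, so T_Q = 37.55 N.

T_Q ≈ 37.5 N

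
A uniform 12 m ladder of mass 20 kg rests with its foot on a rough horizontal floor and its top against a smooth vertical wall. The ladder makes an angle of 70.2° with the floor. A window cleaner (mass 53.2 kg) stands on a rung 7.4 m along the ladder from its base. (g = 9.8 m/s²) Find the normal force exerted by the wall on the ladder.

N_wall ≈ 151 N

Torques about the foot: N_wall · 12 sin 70.2° = 20×9.8×6 cos 70.2° + 53.2×9.8×7.4 cos 70.2° → N_wall = 151.03 N.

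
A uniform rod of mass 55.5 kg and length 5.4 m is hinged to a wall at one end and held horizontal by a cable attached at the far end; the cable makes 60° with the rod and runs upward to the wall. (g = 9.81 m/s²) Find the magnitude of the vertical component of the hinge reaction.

Take torques about the hinge: T sin 60° · 5.4 = 55.5×9.81×2.7 = 1470 N·m.
So T = 1470 / (0.8660 × 5.4) = 314.34 N.
ΣF_y = 0: H_y = (55.5×9.81) − T sin 60° = 544.46 − 272.23 = 272.23 N.

|H_y| ≈ 272 N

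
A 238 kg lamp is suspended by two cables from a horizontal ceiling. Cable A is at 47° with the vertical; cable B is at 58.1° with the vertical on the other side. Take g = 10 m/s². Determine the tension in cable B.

T_B ≈ 1800 N

Angles from the horizontal: cable A is 90° − 47° = 43°, cable B is 90° − 58.1° = 31.9°.
Weight W = 238 × 10 = 2380 N acts straight down.
Horizontal: T_A cos 43° = T_B cos 31.9°  →  T_A = 1.161 T_B.
Vertical: T_A sin 43° + T_B sin 31.9° = 2380.
Substituting the horizontal relation into the vertical equation gives 1.32 T_B = 2380, so T_B = 1803 N.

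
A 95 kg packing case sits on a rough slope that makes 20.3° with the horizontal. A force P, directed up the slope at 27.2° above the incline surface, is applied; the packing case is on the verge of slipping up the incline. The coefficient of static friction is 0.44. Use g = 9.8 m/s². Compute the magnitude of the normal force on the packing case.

N ≈ 577 N

On the verge of sliding up the incline, friction equals μN and acts down the slope.
Perpendicular: N + P sin 27.2° = W cos 20.3° = 873.2 N.
Along incline: P cos 27.2° = W sin 20.3° + μN  with W sin 20.3° = 323 N.
Solving the pair for P and N: P = 648.5 N, N = 576.8 N (and f = μN = 253.8 N).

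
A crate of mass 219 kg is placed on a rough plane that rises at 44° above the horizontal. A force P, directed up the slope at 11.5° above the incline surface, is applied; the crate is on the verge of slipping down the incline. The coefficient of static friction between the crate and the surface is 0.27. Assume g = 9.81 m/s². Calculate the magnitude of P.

On the verge of sliding down the incline, friction equals μN and acts up the slope.
Perpendicular: N + P sin 11.5° = W cos 44° = 1545 N.
Along incline: P cos 11.5° + μN = W sin 44° with W sin 44° = 1492 N.
Solving the pair for P and N: P = 1161 N, N = 1314 N (and f = μN = 354.8 N).

P ≈ 1160 N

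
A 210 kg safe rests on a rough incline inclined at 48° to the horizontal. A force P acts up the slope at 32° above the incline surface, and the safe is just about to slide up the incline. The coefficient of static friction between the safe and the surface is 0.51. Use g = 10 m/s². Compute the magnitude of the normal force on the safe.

On the verge of sliding up the incline, friction equals μN and acts down the slope.
Perpendicular: N + P sin 32° = W cos 48° = 1405 N.
Along incline: P cos 32° = W sin 48° + μN  with W sin 48° = 1561 N.
Solving the pair for P and N: P = 2036 N, N = 326.1 N (and f = μN = 166.3 N).

N ≈ 326 N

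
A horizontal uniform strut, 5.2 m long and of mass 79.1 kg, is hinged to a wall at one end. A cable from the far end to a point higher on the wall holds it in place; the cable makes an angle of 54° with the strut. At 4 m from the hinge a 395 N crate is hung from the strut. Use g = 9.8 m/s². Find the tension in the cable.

Take torques about the hinge: T sin 54° · 5.2 = 79.1×9.8×2.6 + 395×4 = 3595.5 N·m.
So T = 3595.5 / (0.8090 × 5.2) = 854.66 N.

T ≈ 855 N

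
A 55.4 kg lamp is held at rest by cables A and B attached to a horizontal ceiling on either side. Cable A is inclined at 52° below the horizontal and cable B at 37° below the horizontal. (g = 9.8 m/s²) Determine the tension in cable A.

T_A ≈ 434 N

Weight W = 55.4 × 9.8 = 542.9 N acts straight down.
Horizontal: T_A cos 52° = T_B cos 37°  →  T_B = 0.7709 T_A.
Vertical: T_A sin 52° + T_B sin 37° = 542.9.
Substituting the horizontal relation into the vertical equation gives 1.252 T_A = 542.9, so T_A = 433.7 N.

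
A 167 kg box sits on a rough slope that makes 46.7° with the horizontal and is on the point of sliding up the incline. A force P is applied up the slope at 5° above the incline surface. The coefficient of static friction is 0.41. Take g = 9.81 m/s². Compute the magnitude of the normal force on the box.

On the verge of sliding up the incline, friction equals μN and acts down the slope.
Perpendicular: N + P sin 5° = W cos 46.7° = 1124 N.
Along incline: P cos 5° = W sin 46.7° + μN  with W sin 46.7° = 1192 N.
Solving the pair for P and N: P = 1602 N, N = 983.9 N (and f = μN = 403.4 N).

N ≈ 984 N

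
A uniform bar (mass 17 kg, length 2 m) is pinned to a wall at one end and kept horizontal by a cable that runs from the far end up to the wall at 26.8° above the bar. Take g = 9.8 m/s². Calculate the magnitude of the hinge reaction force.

|H| ≈ 185 N

Take torques about the hinge: T sin 26.8° · 2 = 17×9.8×1 = 166.6 N·m.
So T = 166.6 / (0.4509 × 2) = 184.75 N.
ΣF_x = 0: H_x = T cos 26.8° = 164.91 N.
ΣF_y = 0: H_y = (17×9.8) − T sin 26.8° = 166.6 − 83.3 = 83.3 N.
|H| = √(H_x² + H_y²) = √((164.91)² + (83.3)²) = 184.75 N.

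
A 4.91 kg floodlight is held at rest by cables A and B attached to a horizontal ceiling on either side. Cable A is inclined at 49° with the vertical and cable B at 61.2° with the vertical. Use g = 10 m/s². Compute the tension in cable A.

Angles from the horizontal: cable A is 90° − 49° = 41°, cable B is 90° − 61.2° = 28.8°.
Weight W = 4.91 × 10 = 49.1 N acts straight down.
Horizontal: T_A cos 41° = T_B cos 28.8°  →  T_B = 0.8612 T_A.
Vertical: T_A sin 41° + T_B sin 28.8° = 49.1.
Substituting the horizontal relation into the vertical equation gives 1.071 T_A = 49.1, so T_A = 45.85 N.

T_A ≈ 45.8 N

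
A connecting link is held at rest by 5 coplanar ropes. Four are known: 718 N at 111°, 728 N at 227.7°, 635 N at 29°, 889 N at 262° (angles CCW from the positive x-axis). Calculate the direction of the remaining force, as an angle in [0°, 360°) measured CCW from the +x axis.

θ ≈ 54.4°

Sum the known components: ΣF_x = -315.6 N, ΣF_y = -440.6 N.
For equilibrium the remaining force must supply (−ΣF_x, −ΣF_y) = (315.6, 440.6) N.
Magnitude = √((315.6)² + (440.6)²) = 542 N; direction = atan2(440.6, 315.6) = 54.4°.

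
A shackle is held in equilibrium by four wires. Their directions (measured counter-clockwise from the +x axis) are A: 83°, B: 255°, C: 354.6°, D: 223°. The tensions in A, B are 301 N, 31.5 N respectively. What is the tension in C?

T_C ≈ 236 N

Resolve: ΣF_x = 301 cos 83° + 31.5 cos 255° + T_C cos 354.6° + T_D cos 223° = 0.
        ΣF_y = 301 sin 83° + 31.5 sin 255° + T_C sin 354.6° + T_D sin 223° = 0.
The known terms sum to (28.53, 268.3) N, so 0.9956 T_C − 0.7314 T_D = -28.53 and -0.0941 T_C − 0.6820 T_D = -268.3.
Solving simultaneously: T_C = 236.4 N, T_D = 360.8 N.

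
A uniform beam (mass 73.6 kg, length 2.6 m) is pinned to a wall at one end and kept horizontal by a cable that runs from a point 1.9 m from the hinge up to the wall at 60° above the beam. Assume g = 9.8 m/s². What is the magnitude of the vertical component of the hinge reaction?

|H_y| ≈ 228 N

Take torques about the hinge: T sin 60° · 1.9 = 73.6×9.8×1.3 = 937.66 N·m.
So T = 937.66 / (0.8660 × 1.9) = 569.85 N.
ΣF_y = 0: H_y = (73.6×9.8) − T sin 60° = 721.28 − 493.51 = 227.77 N.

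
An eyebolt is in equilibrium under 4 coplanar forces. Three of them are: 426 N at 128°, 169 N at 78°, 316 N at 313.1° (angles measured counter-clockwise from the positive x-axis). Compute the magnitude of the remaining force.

F ≈ 271 N

Sum the known components: ΣF_x = -11.22 N, ΣF_y = 270.3 N.
For equilibrium the remaining force must supply (−ΣF_x, −ΣF_y) = (11.22, -270.3) N.
Magnitude = √((11.22)² + (-270.3)²) = 270.5 N; direction = atan2(-270.3, 11.22) = 272.4°.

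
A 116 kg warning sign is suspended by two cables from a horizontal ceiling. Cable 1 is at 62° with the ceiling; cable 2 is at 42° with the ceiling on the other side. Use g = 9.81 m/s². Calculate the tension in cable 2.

T_2 ≈ 551 N

Weight W = 116 × 9.81 = 1138 N acts straight down.
Horizontal: T_1 cos 62° = T_2 cos 42°  →  T_1 = 1.583 T_2.
Vertical: T_1 sin 62° + T_2 sin 42° = 1138.
Substituting the horizontal relation into the vertical equation gives 2.067 T_2 = 1138, so T_2 = 550.6 N.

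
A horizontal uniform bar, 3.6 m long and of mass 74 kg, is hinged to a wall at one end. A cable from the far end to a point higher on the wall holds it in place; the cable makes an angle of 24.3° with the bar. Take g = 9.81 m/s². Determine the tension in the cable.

Take torques about the hinge: T sin 24.3° · 3.6 = 74×9.81×1.8 = 1306.7 N·m.
So T = 1306.7 / (0.4115 × 3.6) = 882.03 N.

T ≈ 882 N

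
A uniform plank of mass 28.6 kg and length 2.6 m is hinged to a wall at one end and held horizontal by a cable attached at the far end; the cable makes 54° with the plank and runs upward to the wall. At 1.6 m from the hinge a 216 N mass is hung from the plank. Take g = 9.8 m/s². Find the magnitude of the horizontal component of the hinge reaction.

H_x ≈ 198 N

Take torques about the hinge: T sin 54° · 2.6 = 28.6×9.8×1.3 + 216×1.6 = 709.96 N·m.
So T = 709.96 / (0.8090 × 2.6) = 337.52 N.
ΣF_x = 0: H_x = T cos 54° = 198.39 N.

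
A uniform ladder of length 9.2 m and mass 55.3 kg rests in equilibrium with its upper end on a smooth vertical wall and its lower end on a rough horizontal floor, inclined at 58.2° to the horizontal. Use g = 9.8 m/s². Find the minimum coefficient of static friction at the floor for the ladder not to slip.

μ_min ≈ 0.310

ΣF_y = 0: N_floor = 55.3×9.8 = 541.94 N.
Torques about the foot: N_wall · 9.2 sin 58.2° = 55.3×9.8×4.6 cos 58.2° → N_wall = 168.01 N.
ΣF_x = 0: f_floor = N_wall = 168.01 N.
μ_min = f_floor / N_floor = 168.01 / 541.94 = 0.31.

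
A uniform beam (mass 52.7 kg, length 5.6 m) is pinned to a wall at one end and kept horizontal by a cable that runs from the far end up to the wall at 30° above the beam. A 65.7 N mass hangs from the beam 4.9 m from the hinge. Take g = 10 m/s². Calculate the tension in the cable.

T ≈ 642 N

Take torques about the hinge: T sin 30° · 5.6 = 52.7×10×2.8 + 65.7×4.9 = 1797.5 N·m.
So T = 1797.5 / (0.5000 × 5.6) = 641.98 N.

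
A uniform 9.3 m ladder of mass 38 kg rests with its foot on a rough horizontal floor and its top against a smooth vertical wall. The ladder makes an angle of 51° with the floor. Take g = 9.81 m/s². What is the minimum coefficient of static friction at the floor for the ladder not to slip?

ΣF_y = 0: N_floor = 38×9.81 = 372.78 N.
Torques about the foot: N_wall · 9.3 sin 51° = 38×9.81×4.65 cos 51° → N_wall = 150.94 N.
ΣF_x = 0: f_floor = N_wall = 150.94 N.
μ_min = f_floor / N_floor = 150.94 / 372.78 = 0.4049.

μ_min ≈ 0.405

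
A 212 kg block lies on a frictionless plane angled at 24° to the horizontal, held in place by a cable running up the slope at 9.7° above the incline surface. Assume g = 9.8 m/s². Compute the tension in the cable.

Take axes along and perpendicular to the incline. Weight components: W sin 24° = 845 N down-slope, W cos 24° = 1898 N into the surface.
Along incline: T cos 9.7° = W sin 24° → T = 857.3 N.
Perpendicular: N = W cos 24° − T sin 9.7° = 1754 N.

T ≈ 857 N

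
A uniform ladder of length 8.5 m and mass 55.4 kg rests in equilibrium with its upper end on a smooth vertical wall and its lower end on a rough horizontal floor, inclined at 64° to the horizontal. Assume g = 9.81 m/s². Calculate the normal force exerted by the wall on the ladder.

Torques about the foot: N_wall · 8.5 sin 64° = 55.4×9.81×4.25 cos 64° → N_wall = 132.53 N.

N_wall ≈ 133 N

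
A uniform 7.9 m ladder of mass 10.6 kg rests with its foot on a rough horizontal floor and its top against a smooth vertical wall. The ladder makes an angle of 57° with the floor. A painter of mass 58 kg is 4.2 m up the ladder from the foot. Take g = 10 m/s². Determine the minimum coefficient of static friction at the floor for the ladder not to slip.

ΣF_y = 0: N_floor = 10.6×10 + 58×10 = 686 N.
Torques about the foot: N_wall · 7.9 sin 57° = 10.6×10×3.95 cos 57° + 58×10×4.2 cos 57° → N_wall = 234.67 N.
ΣF_x = 0: f_floor = N_wall = 234.67 N.
μ_min = f_floor / N_floor = 234.67 / 686 = 0.3421.

μ_min ≈ 0.342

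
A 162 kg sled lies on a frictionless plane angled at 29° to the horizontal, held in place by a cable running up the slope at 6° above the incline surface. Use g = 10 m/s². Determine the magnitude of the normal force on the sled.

N ≈ 1330 N

Take axes along and perpendicular to the incline. Weight components: W sin 29° = 785.4 N down-slope, W cos 29° = 1417 N into the surface.
Along incline: T cos 6° = W sin 29° → T = 789.7 N.
Perpendicular: N = W cos 29° − T sin 6° = 1334 N.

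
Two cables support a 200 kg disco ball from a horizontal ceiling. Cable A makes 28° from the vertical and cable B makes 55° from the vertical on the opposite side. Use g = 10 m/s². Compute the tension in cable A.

T_A ≈ 1650 N

Angles from the horizontal: cable A is 90° − 28° = 62°, cable B is 90° − 55° = 35°.
Weight W = 200 × 10 = 2000 N acts straight down.
Horizontal: T_A cos 62° = T_B cos 35°  →  T_B = 0.5731 T_A.
Vertical: T_A sin 62° + T_B sin 35° = 2000.
Substituting the horizontal relation into the vertical equation gives 1.212 T_A = 2000, so T_A = 1651 N.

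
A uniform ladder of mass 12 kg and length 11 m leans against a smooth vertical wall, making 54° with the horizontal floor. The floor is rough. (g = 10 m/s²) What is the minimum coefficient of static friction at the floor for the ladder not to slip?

μ_min ≈ 0.363

ΣF_y = 0: N_floor = 12×10 = 120 N.
Torques about the foot: N_wall · 11 sin 54° = 12×10×5.5 cos 54° → N_wall = 43.593 N.
ΣF_x = 0: f_floor = N_wall = 43.593 N.
μ_min = f_floor / N_floor = 43.593 / 120 = 0.3633.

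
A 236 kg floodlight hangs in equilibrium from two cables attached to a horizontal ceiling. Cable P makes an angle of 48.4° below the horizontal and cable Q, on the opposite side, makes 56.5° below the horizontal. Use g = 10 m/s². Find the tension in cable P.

Weight W = 236 × 10 = 2360 N acts straight down.
Horizontal: T_P cos 48.4° = T_Q cos 56.5°  →  T_Q = 1.203 T_P.
Vertical: T_P sin 48.4° + T_Q sin 56.5° = 2360.
Substituting the horizontal relation into the vertical equation gives 1.751 T_P = 2360, so T_P = 1348 N.

T_P ≈ 1350 N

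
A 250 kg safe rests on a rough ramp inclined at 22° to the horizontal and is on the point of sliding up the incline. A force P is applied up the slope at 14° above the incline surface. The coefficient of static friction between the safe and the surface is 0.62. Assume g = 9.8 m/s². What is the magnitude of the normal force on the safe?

On the verge of sliding up the incline, friction equals μN and acts down the slope.
Perpendicular: N + P sin 14° = W cos 22° = 2272 N.
Along incline: P cos 14° = W sin 22° + μN  with W sin 22° = 917.8 N.
Solving the pair for P and N: P = 2076 N, N = 1769 N (and f = μN = 1097 N).

N ≈ 1770 N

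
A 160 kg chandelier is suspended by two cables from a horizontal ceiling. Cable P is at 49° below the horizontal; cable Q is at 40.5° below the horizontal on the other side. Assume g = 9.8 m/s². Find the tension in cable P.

T_P ≈ 1190 N

Weight W = 160 × 9.8 = 1568 N acts straight down.
Horizontal: T_P cos 49° = T_Q cos 40.5°  →  T_Q = 0.8628 T_P.
Vertical: T_P sin 49° + T_Q sin 40.5° = 1568.
Substituting the horizontal relation into the vertical equation gives 1.315 T_P = 1568, so T_P = 1192 N.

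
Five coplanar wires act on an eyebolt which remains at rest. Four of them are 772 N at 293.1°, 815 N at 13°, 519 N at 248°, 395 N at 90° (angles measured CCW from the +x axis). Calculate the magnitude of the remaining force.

F ≈ 1090 N

Sum the known components: ΣF_x = 902.6 N, ΣF_y = -613 N.
For equilibrium the remaining force must supply (−ΣF_x, −ΣF_y) = (-902.6, 613) N.
Magnitude = √((-902.6)² + (613)²) = 1091 N; direction = atan2(613, -902.6) = 145.8°.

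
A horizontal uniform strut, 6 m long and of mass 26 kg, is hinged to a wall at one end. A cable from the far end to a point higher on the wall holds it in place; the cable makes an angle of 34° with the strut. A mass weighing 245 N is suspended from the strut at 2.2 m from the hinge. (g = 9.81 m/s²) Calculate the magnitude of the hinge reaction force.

Take torques about the hinge: T sin 34° · 6 = 26×9.81×3 + 245×2.2 = 1304.2 N·m.
So T = 1304.2 / (0.5592 × 6) = 388.71 N.
ΣF_x = 0: H_x = T cos 34° = 322.25 N.
ΣF_y = 0: H_y = (26×9.81 + 245) − T sin 34° = 500.06 − 217.36 = 282.7 N.
|H| = √(H_x² + H_y²) = √((322.25)² + (282.7)²) = 428.68 N.

|H| ≈ 429 N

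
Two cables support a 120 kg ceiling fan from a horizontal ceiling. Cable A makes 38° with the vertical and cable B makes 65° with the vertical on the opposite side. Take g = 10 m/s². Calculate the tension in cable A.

T_A ≈ 1120 N

Angles from the horizontal: cable A is 90° − 38° = 52°, cable B is 90° − 65° = 25°.
Weight W = 120 × 10 = 1200 N acts straight down.
Horizontal: T_A cos 52° = T_B cos 25°  →  T_B = 0.6793 T_A.
Vertical: T_A sin 52° + T_B sin 25° = 1200.
Substituting the horizontal relation into the vertical equation gives 1.075 T_A = 1200, so T_A = 1116 N.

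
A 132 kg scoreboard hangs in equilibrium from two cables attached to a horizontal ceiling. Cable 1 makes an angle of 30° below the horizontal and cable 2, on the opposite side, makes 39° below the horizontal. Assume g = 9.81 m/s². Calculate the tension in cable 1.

T_1 ≈ 1080 N

Weight W = 132 × 9.81 = 1295 N acts straight down.
Horizontal: T_1 cos 30° = T_2 cos 39°  →  T_2 = 1.114 T_1.
Vertical: T_1 sin 30° + T_2 sin 39° = 1295.
Substituting the horizontal relation into the vertical equation gives 1.201 T_1 = 1295, so T_1 = 1078 N.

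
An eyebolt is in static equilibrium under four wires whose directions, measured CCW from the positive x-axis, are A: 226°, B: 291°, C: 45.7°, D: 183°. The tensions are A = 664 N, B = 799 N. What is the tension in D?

Resolve: ΣF_x = 664 cos 226° + 799 cos 291° + T_C cos 45.7° + T_D cos 183° = 0.
        ΣF_y = 664 sin 226° + 799 sin 291° + T_C sin 45.7° + T_D sin 183° = 0.
The known terms sum to (-174.9, -1224) N, so 0.6984 T_C − 0.9986 T_D = 174.9 and 0.7157 T_C − 0.0523 T_D = 1224.
Solving simultaneously: T_C = 1788 N, T_D = 1076 N.

T_D ≈ 1080 N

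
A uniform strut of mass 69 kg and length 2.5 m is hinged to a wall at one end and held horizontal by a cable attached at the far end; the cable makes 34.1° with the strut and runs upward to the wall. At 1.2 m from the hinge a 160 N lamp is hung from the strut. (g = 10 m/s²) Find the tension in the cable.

Take torques about the hinge: T sin 34.1° · 2.5 = 69×10×1.25 + 160×1.2 = 1054.5 N·m.
So T = 1054.5 / (0.5606 × 2.5) = 752.36 N.

T ≈ 752 N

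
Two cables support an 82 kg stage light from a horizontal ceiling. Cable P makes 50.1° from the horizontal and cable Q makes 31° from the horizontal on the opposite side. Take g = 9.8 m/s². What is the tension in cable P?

T_P ≈ 697 N

Weight W = 82 × 9.8 = 803.6 N acts straight down.
Horizontal: T_P cos 50.1° = T_Q cos 31°  →  T_Q = 0.7483 T_P.
Vertical: T_P sin 50.1° + T_Q sin 31° = 803.6.
Substituting the horizontal relation into the vertical equation gives 1.153 T_P = 803.6, so T_P = 697.2 N.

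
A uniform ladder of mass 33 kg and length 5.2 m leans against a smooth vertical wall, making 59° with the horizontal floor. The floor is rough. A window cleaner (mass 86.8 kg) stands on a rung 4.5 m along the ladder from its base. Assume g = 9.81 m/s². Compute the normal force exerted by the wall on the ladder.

N_wall ≈ 540 N

Torques about the foot: N_wall · 5.2 sin 59° = 33×9.81×2.6 cos 59° + 86.8×9.81×4.5 cos 59° → N_wall = 540.02 N.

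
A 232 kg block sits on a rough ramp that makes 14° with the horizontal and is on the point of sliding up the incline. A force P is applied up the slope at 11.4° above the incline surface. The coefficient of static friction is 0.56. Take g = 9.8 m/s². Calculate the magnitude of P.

P ≈ 1640 N

On the verge of sliding up the incline, friction equals μN and acts down the slope.
Perpendicular: N + P sin 11.4° = W cos 14° = 2206 N.
Along incline: P cos 11.4° = W sin 14° + μN  with W sin 14° = 550 N.
Solving the pair for P and N: P = 1637 N, N = 1883 N (and f = μN = 1054 N).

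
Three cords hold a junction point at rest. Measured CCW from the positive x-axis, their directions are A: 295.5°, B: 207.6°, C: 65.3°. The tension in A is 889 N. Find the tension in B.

Resolve: ΣF_x = 889 cos 295.5° + T_B cos 207.6° + T_C cos 65.3° = 0.
        ΣF_y = 889 sin 295.5° + T_B sin 207.6° + T_C sin 65.3° = 0.
The known terms sum to (382.7, -802.4) N, so -0.8862 T_B + 0.4179 T_C = -382.7 and -0.4633 T_B + 0.9085 T_C = 802.4.
Solving simultaneously: T_B = 1117 N, T_C = 1453 N.

T_B ≈ 1120 N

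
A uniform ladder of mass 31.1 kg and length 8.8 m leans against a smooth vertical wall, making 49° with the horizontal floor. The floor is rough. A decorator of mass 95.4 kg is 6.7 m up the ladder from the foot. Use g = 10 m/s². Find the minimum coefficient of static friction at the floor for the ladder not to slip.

μ_min ≈ 0.606

ΣF_y = 0: N_floor = 31.1×10 + 95.4×10 = 1265 N.
Torques about the foot: N_wall · 8.8 sin 49° = 31.1×10×4.4 cos 49° + 95.4×10×6.7 cos 49° → N_wall = 766.57 N.
ΣF_x = 0: f_floor = N_wall = 766.57 N.
μ_min = f_floor / N_floor = 766.57 / 1265 = 0.606.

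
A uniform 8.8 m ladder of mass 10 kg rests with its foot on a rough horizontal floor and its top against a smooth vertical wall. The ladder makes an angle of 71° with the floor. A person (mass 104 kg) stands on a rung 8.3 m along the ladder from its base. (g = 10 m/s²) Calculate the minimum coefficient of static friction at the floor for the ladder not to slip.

ΣF_y = 0: N_floor = 10×10 + 104×10 = 1140 N.
Torques about the foot: N_wall · 8.8 sin 71° = 10×10×4.4 cos 71° + 104×10×8.3 cos 71° → N_wall = 354.97 N.
ΣF_x = 0: f_floor = N_wall = 354.97 N.
μ_min = f_floor / N_floor = 354.97 / 1140 = 0.3114.

μ_min ≈ 0.311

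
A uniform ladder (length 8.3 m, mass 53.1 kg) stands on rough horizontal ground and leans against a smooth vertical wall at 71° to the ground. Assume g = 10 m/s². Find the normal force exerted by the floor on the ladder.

ΣF_y = 0: N_floor = 53.1×10 = 531 N.

N_floor ≈ 531 N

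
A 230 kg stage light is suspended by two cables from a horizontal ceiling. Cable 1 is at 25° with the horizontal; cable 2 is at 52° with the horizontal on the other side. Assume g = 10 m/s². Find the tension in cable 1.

T_1 ≈ 1450 N

Weight W = 230 × 10 = 2300 N acts straight down.
Horizontal: T_1 cos 25° = T_2 cos 52°  →  T_2 = 1.472 T_1.
Vertical: T_1 sin 25° + T_2 sin 52° = 2300.
Substituting the horizontal relation into the vertical equation gives 1.583 T_1 = 2300, so T_1 = 1453 N.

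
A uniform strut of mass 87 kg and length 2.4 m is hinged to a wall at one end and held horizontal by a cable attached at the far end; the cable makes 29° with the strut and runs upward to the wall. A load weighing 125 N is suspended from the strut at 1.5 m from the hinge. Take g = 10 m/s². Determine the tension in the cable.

T ≈ 1060 N

Take torques about the hinge: T sin 29° · 2.4 = 87×10×1.2 + 125×1.5 = 1231.5 N·m.
So T = 1231.5 / (0.4848 × 2.4) = 1058.4 N.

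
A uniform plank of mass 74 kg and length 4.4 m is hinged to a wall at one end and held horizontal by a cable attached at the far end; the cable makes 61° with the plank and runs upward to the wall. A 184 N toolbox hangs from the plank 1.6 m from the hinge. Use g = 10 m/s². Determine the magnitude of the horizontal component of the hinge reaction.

Take torques about the hinge: T sin 61° · 4.4 = 74×10×2.2 + 184×1.6 = 1922.4 N·m.
So T = 1922.4 / (0.8746 × 4.4) = 499.54 N.
ΣF_x = 0: H_x = T cos 61° = 242.18 N.

H_x ≈ 242 N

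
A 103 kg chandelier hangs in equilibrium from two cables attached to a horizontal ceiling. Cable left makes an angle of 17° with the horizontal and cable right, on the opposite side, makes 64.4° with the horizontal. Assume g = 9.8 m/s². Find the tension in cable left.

Weight W = 103 × 9.8 = 1009 N acts straight down.
Horizontal: T_left cos 17° = T_right cos 64.4°  →  T_right = 2.213 T_left.
Vertical: T_left sin 17° + T_right sin 64.4° = 1009.
Substituting the horizontal relation into the vertical equation gives 2.288 T_left = 1009, so T_left = 441.1 N.

T_left ≈ 441 N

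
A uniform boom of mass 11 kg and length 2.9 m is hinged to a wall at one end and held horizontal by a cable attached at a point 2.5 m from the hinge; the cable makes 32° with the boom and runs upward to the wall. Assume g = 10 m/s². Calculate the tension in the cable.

T ≈ 120 N

Take torques about the hinge: T sin 32° · 2.5 = 11×10×1.45 = 159.5 N·m.
So T = 159.5 / (0.5299 × 2.5) = 120.4 N.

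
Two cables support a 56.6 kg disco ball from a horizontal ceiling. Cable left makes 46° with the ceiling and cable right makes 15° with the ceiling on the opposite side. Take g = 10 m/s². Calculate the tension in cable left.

T_left ≈ 625 N

Weight W = 56.6 × 10 = 566 N acts straight down.
Horizontal: T_left cos 46° = T_right cos 15°  →  T_right = 0.7192 T_left.
Vertical: T_left sin 46° + T_right sin 15° = 566.
Substituting the horizontal relation into the vertical equation gives 0.9055 T_left = 566, so T_left = 625.1 N.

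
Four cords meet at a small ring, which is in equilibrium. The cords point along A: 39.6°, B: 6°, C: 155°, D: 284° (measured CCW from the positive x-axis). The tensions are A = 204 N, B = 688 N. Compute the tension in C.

Resolve: ΣF_x = 204 cos 39.6° + 688 cos 6° + T_C cos 155° + T_D cos 284° = 0.
        ΣF_y = 204 sin 39.6° + 688 sin 6° + T_C sin 155° + T_D sin 284° = 0.
The known terms sum to (841.4, 202) N, so -0.9063 T_C + 0.2419 T_D = -841.4 and 0.4226 T_C − 0.9703 T_D = -202.
Solving simultaneously: T_C = 1113 N, T_D = 693.1 N.

T_C ≈ 1110 N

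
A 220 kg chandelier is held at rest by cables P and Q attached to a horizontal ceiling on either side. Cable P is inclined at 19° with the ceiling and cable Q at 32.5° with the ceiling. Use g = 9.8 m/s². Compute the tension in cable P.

T_P ≈ 2320 N

Weight W = 220 × 9.8 = 2156 N acts straight down.
Horizontal: T_P cos 19° = T_Q cos 32.5°  →  T_Q = 1.121 T_P.
Vertical: T_P sin 19° + T_Q sin 32.5° = 2156.
Substituting the horizontal relation into the vertical equation gives 0.9279 T_P = 2156, so T_P = 2323 N.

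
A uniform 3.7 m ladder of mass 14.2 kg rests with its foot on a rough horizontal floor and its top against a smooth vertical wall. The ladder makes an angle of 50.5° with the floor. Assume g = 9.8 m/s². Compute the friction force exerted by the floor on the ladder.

Torques about the foot: N_wall · 3.7 sin 50.5° = 14.2×9.8×1.85 cos 50.5° → N_wall = 57.357 N.
ΣF_x = 0: f_floor = N_wall = 57.357 N.

f ≈ 57.4 N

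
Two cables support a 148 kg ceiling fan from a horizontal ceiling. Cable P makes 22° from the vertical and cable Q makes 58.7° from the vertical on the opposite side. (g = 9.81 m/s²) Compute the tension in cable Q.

Angles from the horizontal: cable P is 90° − 22° = 68°, cable Q is 90° − 58.7° = 31.3°.
Weight W = 148 × 9.81 = 1452 N acts straight down.
Horizontal: T_P cos 68° = T_Q cos 31.3°  →  T_P = 2.281 T_Q.
Vertical: T_P sin 68° + T_Q sin 31.3° = 1452.
Substituting the horizontal relation into the vertical equation gives 2.634 T_Q = 1452, so T_Q = 551.1 N.

T_Q ≈ 551 N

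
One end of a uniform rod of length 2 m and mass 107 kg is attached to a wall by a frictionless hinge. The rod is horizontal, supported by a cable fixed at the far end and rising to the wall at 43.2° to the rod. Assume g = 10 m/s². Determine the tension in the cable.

Take torques about the hinge: T sin 43.2° · 2 = 107×10×1 = 1070 N·m.
So T = 1070 / (0.6845 × 2) = 781.54 N.

T ≈ 782 N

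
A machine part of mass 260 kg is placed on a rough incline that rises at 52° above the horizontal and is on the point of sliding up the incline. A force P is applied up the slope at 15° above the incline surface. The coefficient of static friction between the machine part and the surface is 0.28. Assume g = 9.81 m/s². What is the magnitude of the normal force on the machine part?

N ≈ 960 N

On the verge of sliding up the incline, friction equals μN and acts down the slope.
Perpendicular: N + P sin 15° = W cos 52° = 1570 N.
Along incline: P cos 15° = W sin 52° + μN  with W sin 52° = 2010 N.
Solving the pair for P and N: P = 2359 N, N = 959.7 N (and f = μN = 268.7 N).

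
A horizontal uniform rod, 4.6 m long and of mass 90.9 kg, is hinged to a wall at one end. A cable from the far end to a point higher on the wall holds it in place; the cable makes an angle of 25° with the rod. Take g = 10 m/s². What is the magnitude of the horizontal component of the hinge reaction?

Take torques about the hinge: T sin 25° · 4.6 = 90.9×10×2.3 = 2090.7 N·m.
So T = 2090.7 / (0.4226 × 4.6) = 1075.4 N.
ΣF_x = 0: H_x = T cos 25° = 974.68 N.

H_x ≈ 975 N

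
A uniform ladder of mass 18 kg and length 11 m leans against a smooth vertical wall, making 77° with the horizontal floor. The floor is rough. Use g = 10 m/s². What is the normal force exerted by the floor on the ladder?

N_floor ≈ 180 N

ΣF_y = 0: N_floor = 18×10 = 180 N.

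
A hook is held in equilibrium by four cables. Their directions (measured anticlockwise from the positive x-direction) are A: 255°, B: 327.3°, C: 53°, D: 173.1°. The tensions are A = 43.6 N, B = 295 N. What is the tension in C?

T_C ≈ 198 N

Resolve: ΣF_x = 43.6 cos 255° + 295 cos 327.3° + T_C cos 53° + T_D cos 173.1° = 0.
        ΣF_y = 43.6 sin 255° + 295 sin 327.3° + T_C sin 53° + T_D sin 173.1° = 0.
The known terms sum to (237, -201.5) N, so 0.6018 T_C − 0.9928 T_D = -237 and 0.7986 T_C + 0.1201 T_D = 201.5.
Solving simultaneously: T_C = 198.3 N, T_D = 358.9 N.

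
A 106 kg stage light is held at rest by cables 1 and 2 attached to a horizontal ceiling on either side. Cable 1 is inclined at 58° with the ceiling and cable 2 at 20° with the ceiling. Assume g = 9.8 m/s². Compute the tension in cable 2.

Weight W = 106 × 9.8 = 1039 N acts straight down.
Horizontal: T_1 cos 58° = T_2 cos 20°  →  T_1 = 1.773 T_2.
Vertical: T_1 sin 58° + T_2 sin 20° = 1039.
Substituting the horizontal relation into the vertical equation gives 1.846 T_2 = 1039, so T_2 = 562.8 N.

T_2 ≈ 563 N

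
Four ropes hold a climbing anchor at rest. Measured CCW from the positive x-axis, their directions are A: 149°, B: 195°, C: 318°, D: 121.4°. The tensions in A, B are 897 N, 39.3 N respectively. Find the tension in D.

Resolve: ΣF_x = 897 cos 149° + 39.3 cos 195° + T_C cos 318° + T_D cos 121.4° = 0.
        ΣF_y = 897 sin 149° + 39.3 sin 195° + T_C sin 318° + T_D sin 121.4° = 0.
The known terms sum to (-806.8, 451.8) N, so 0.7431 T_C − 0.5210 T_D = 806.8 and -0.6691 T_C + 0.8536 T_D = -451.8.
Solving simultaneously: T_C = 1587 N, T_D = 714.5 N.

T_D ≈ 714 N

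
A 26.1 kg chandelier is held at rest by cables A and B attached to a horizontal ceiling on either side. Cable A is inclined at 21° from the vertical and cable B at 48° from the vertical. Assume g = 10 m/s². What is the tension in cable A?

T_A ≈ 208 N

Angles from the horizontal: cable A is 90° − 21° = 69°, cable B is 90° − 48° = 42°.
Weight W = 26.1 × 10 = 261 N acts straight down.
Horizontal: T_A cos 69° = T_B cos 42°  →  T_B = 0.4822 T_A.
Vertical: T_A sin 69° + T_B sin 42° = 261.
Substituting the horizontal relation into the vertical equation gives 1.256 T_A = 261, so T_A = 207.8 N.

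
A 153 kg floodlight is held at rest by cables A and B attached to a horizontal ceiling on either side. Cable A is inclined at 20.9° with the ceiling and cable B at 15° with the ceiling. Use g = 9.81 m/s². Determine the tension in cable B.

Weight W = 153 × 9.81 = 1501 N acts straight down.
Horizontal: T_A cos 20.9° = T_B cos 15°  →  T_A = 1.034 T_B.
Vertical: T_A sin 20.9° + T_B sin 15° = 1501.
Substituting the horizontal relation into the vertical equation gives 0.6277 T_B = 1501, so T_B = 2391 N.

T_B ≈ 2390 N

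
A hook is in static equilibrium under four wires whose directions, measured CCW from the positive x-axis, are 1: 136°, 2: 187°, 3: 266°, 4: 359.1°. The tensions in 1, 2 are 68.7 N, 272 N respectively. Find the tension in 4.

Resolve: ΣF_x = 68.7 cos 136° + 272 cos 187° + T_3 cos 266° + T_4 cos 359.1° = 0.
        ΣF_y = 68.7 sin 136° + 272 sin 187° + T_3 sin 266° + T_4 sin 359.1° = 0.
The known terms sum to (-319.4, 14.57) N, so -0.0698 T_3 + 0.9999 T_4 = 319.4 and -0.9976 T_3 − 0.0157 T_4 = -14.57.
Solving simultaneously: T_3 = 9.570 N, T_4 = 320.1 N.

T_4 ≈ 320 N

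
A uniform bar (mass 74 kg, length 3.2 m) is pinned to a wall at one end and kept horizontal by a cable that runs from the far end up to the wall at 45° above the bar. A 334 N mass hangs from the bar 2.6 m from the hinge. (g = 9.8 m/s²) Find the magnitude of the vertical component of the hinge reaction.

|H_y| ≈ 425 N

Take torques about the hinge: T sin 45° · 3.2 = 74×9.8×1.6 + 334×2.6 = 2028.7 N·m.
So T = 2028.7 / (0.7071 × 3.2) = 896.58 N.
ΣF_y = 0: H_y = (74×9.8 + 334) − T sin 45° = 1059.2 − 633.98 = 425.23 N.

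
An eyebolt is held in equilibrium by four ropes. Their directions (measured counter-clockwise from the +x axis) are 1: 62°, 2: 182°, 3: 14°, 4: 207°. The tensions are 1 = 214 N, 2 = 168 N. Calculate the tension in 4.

Resolve: ΣF_x = 214 cos 62° + 168 cos 182° + T_3 cos 14° + T_4 cos 207° = 0.
        ΣF_y = 214 sin 62° + 168 sin 182° + T_3 sin 14° + T_4 sin 207° = 0.
The known terms sum to (-67.43, 183.1) N, so 0.9703 T_3 − 0.8910 T_4 = 67.43 and 0.2419 T_3 − 0.4540 T_4 = -183.1.
Solving simultaneously: T_3 = 861.3 N, T_4 = 862.2 N.

T_4 ≈ 862 N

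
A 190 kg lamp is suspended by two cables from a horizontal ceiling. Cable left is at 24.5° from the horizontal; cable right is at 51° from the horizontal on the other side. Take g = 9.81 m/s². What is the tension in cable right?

Weight W = 190 × 9.81 = 1864 N acts straight down.
Horizontal: T_left cos 24.5° = T_right cos 51°  →  T_left = 0.6916 T_right.
Vertical: T_left sin 24.5° + T_right sin 51° = 1864.
Substituting the horizontal relation into the vertical equation gives 1.064 T_right = 1864, so T_right = 1752 N.

T_right ≈ 1750 N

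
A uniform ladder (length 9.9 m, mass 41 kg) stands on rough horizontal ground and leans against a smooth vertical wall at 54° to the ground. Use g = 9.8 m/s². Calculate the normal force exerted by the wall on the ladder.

Torques about the foot: N_wall · 9.9 sin 54° = 41×9.8×4.95 cos 54° → N_wall = 145.96 N.

N_wall ≈ 146 N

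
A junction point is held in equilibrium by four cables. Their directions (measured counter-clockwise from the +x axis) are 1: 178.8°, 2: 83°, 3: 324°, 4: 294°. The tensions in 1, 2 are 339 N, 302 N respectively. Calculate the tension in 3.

T_3 ≈ 302 N

Resolve: ΣF_x = 339 cos 178.8° + 302 cos 83° + T_3 cos 324° + T_4 cos 294° = 0.
        ΣF_y = 339 sin 178.8° + 302 sin 83° + T_3 sin 324° + T_4 sin 294° = 0.
The known terms sum to (-302.1, 306.8) N, so 0.8090 T_3 + 0.4067 T_4 = 302.1 and -0.5878 T_3 − 0.9135 T_4 = -306.8.
Solving simultaneously: T_3 = 302.4 N, T_4 = 141.3 N.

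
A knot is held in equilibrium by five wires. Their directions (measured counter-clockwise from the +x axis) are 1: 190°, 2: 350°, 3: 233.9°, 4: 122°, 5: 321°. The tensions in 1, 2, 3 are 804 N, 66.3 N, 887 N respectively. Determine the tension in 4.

Resolve: ΣF_x = 804 cos 190° + 66.3 cos 350° + 887 cos 233.9° + T_4 cos 122° + T_5 cos 321° = 0.
        ΣF_y = 804 sin 190° + 66.3 sin 350° + 887 sin 233.9° + T_4 sin 122° + T_5 sin 321° = 0.
The known terms sum to (-1249, -867.8) N, so -0.5299 T_4 + 0.7771 T_5 = 1249 and 0.8480 T_4 − 0.6293 T_5 = 867.8.
Solving simultaneously: T_4 = 4486 N, T_5 = 4666 N.

T_4 ≈ 4490 N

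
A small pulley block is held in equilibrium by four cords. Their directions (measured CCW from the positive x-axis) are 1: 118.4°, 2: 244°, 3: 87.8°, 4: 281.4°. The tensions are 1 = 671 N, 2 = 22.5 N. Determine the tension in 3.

T_3 ≈ 892 N

Resolve: ΣF_x = 671 cos 118.4° + 22.5 cos 244° + T_3 cos 87.8° + T_4 cos 281.4° = 0.
        ΣF_y = 671 sin 118.4° + 22.5 sin 244° + T_3 sin 87.8° + T_4 sin 281.4° = 0.
The known terms sum to (-329, 570) N, so 0.0384 T_3 + 0.1977 T_4 = 329 and 0.9993 T_3 − 0.9803 T_4 = -570.
Solving simultaneously: T_3 = 892.4 N, T_4 = 1491 N.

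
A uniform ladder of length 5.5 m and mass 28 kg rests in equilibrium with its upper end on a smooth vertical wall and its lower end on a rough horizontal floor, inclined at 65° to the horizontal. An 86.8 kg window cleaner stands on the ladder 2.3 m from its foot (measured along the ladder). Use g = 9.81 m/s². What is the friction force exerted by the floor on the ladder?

f ≈ 230 N

Torques about the foot: N_wall · 5.5 sin 65° = 28×9.81×2.75 cos 65° + 86.8×9.81×2.3 cos 65° → N_wall = 230.09 N.
ΣF_x = 0: f_floor = N_wall = 230.09 N.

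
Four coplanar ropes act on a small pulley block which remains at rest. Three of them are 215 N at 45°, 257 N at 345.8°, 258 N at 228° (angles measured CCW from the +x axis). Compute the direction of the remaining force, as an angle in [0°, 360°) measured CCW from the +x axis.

θ ≈ 156°

Sum the known components: ΣF_x = 228.5 N, ΣF_y = -102.7 N.
For equilibrium the remaining force must supply (−ΣF_x, −ΣF_y) = (-228.5, 102.7) N.
Magnitude = √((-228.5)² + (102.7)²) = 250.6 N; direction = atan2(102.7, -228.5) = 155.8°.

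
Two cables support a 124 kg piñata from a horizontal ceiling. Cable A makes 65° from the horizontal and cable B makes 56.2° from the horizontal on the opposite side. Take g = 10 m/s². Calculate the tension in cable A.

Weight W = 124 × 10 = 1240 N acts straight down.
Horizontal: T_A cos 65° = T_B cos 56.2°  →  T_B = 0.7597 T_A.
Vertical: T_A sin 65° + T_B sin 56.2° = 1240.
Substituting the horizontal relation into the vertical equation gives 1.538 T_A = 1240, so T_A = 806.4 N.

T_A ≈ 806 N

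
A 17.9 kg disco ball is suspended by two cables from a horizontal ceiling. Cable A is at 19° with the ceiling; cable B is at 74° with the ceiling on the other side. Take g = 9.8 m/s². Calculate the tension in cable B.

T_B ≈ 166 N

Weight W = 17.9 × 9.8 = 175.4 N acts straight down.
Horizontal: T_A cos 19° = T_B cos 74°  →  T_A = 0.2915 T_B.
Vertical: T_A sin 19° + T_B sin 74° = 175.4.
Substituting the horizontal relation into the vertical equation gives 1.056 T_B = 175.4, so T_B = 166.1 N.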